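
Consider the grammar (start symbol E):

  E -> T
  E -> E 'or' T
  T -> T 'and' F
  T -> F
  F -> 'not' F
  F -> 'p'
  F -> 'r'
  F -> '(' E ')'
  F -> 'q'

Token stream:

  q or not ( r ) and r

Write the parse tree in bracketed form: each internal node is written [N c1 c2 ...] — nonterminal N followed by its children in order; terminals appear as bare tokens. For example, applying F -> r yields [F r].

[E [E [T [F q]]] or [T [T [F not [F ( [E [T [F r]]] )]]] and [F r]]]

E
E or T
T or T
F or T
q or T
q or T and F
q or F and F
q or not F and F
q or not ( E ) and F
q or not ( T ) and F
q or not ( F ) and F
q or not ( r ) and F
q or not ( r ) and r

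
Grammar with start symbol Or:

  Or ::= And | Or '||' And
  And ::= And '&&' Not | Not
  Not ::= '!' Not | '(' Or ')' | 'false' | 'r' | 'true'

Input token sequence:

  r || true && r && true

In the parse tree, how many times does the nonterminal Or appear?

2

[Or [Or [And [Not r]]] || [And [And [And [Not true]] && [Not r]] && [Not true]]]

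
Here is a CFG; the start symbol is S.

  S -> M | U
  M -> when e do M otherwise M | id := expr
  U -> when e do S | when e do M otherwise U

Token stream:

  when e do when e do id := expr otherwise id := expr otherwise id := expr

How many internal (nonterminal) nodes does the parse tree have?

6

[S [M when e do [M when e do [M id := expr] otherwise [M id := expr]] otherwise [M id := expr]]]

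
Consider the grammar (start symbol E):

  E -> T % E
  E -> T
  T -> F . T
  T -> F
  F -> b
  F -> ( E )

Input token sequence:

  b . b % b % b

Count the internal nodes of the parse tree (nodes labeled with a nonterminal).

[E [T [F b] . [T [F b]]] % [E [T [F b]] % [E [T [F b]]]]]

11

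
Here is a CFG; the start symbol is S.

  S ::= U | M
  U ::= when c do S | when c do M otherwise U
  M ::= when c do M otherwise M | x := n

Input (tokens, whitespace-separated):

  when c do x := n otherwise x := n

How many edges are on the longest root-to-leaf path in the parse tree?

3

[S [M when c do [M x := n] otherwise [M x := n]]]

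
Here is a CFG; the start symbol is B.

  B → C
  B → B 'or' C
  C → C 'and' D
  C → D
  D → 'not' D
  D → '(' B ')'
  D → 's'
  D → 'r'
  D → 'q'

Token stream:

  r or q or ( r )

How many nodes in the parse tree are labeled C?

4

[B [B [B [C [D r]]] or [C [D q]]] or [C [D ( [B [C [D r]]] )]]]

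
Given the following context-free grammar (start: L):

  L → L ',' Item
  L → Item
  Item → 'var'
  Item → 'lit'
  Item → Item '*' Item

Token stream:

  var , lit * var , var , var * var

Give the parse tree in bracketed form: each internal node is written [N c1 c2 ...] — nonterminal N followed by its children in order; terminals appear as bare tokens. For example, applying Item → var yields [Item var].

L
L , Item
L , Item , Item
L , Item , Item , Item
Item , Item , Item , Item
var , Item , Item , Item
var , Item * Item , Item , Item
var , lit * Item , Item , Item
var , lit * var , Item , Item
var , lit * var , var , Item
var , lit * var , var , Item * Item
var , lit * var , var , var * Item
var , lit * var , var , var * var

[L [L [L [L [Item var]] , [Item [Item lit] * [Item var]]] , [Item var]] , [Item [Item var] * [Item var]]]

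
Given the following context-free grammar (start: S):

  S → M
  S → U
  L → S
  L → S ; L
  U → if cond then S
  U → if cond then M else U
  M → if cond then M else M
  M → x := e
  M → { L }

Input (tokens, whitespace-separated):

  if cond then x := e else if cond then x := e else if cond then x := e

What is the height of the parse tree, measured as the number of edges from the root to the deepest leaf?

6

[S [U if cond then [M x := e] else [U if cond then [M x := e] else [U if cond then [S [M x := e]]]]]]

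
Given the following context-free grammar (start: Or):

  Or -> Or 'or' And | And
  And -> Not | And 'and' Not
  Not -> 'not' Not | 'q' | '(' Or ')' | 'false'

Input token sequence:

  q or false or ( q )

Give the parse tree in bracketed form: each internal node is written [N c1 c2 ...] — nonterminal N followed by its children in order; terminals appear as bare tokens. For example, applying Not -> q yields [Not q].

[Or [Or [Or [And [Not q]]] or [And [Not false]]] or [And [Not ( [Or [And [Not q]]] )]]]

Or
Or or And
Or or And or And
And or And or And
Not or And or And
q or And or And
q or Not or And
q or false or And
q or false or Not
q or false or ( Or )
q or false or ( And )
q or false or ( Not )
q or false or ( q )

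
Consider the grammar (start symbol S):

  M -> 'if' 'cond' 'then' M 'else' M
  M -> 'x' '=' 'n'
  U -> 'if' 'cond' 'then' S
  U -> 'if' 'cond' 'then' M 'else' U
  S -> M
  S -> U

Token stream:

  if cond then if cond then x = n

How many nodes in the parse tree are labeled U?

[S [U if cond then [S [U if cond then [S [M x = n]]]]]]

2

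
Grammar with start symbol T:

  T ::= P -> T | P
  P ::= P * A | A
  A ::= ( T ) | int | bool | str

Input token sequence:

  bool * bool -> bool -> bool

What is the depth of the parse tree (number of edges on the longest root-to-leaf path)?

[T [P [P [A bool]] * [A bool]] -> [T [P [A bool]] -> [T [P [A bool]]]]]

5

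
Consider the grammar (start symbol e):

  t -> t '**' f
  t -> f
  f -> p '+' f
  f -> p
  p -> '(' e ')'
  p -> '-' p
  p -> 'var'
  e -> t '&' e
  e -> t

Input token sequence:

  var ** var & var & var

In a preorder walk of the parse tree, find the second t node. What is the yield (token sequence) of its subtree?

[e [t [t [f [p var]]] ** [f [p var]]] & [e [t [f [p var]]] & [e [t [f [p var]]]]]]

var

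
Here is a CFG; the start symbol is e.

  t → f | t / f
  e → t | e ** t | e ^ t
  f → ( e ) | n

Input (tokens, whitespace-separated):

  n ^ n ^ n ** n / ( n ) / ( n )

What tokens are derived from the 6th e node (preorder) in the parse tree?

[e [e [e [e [t [f n]]] ^ [t [f n]]] ^ [t [f n]]] ** [t [t [t [f n]] / [f ( [e [t [f n]]] )]] / [f ( [e [t [f n]]] )]]]

n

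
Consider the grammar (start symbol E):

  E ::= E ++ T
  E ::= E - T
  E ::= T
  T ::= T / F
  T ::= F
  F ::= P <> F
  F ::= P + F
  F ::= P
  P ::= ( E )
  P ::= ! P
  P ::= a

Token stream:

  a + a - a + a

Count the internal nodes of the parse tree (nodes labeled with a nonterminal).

[E [E [T [F [P a] + [F [P a]]]]] - [T [F [P a] + [F [P a]]]]]

12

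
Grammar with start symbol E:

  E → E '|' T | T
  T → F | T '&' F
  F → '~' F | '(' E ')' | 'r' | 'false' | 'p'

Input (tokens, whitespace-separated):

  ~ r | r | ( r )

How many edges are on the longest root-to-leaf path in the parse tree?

6

[E [E [E [T [F ~ [F r]]]] | [T [F r]]] | [T [F ( [E [T [F r]]] )]]]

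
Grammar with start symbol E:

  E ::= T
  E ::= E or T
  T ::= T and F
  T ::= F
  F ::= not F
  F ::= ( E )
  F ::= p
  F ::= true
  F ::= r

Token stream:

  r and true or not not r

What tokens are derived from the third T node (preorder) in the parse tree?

[E [E [T [T [F r]] and [F true]]] or [T [F not [F not [F r]]]]]

not not r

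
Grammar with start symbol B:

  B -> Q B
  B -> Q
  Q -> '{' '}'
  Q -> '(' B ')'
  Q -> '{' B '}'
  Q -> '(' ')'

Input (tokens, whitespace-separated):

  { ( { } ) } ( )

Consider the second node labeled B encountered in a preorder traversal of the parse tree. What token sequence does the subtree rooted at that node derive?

[B [Q { [B [Q ( [B [Q { }]] )]] }] [B [Q ( )]]]

( { } )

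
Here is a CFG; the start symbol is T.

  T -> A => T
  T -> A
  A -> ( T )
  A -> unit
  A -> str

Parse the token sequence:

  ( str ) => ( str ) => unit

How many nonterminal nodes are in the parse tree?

[T [A ( [T [A str]] )] => [T [A ( [T [A str]] )] => [T [A unit]]]]

10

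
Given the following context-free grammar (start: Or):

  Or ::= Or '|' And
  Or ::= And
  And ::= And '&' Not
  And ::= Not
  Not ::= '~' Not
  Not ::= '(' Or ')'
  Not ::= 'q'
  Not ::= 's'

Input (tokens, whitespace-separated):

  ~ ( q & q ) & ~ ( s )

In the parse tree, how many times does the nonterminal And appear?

[Or [And [And [Not ~ [Not ( [Or [And [And [Not q]] & [Not q]]] )]]] & [Not ~ [Not ( [Or [And [Not s]]] )]]]]

5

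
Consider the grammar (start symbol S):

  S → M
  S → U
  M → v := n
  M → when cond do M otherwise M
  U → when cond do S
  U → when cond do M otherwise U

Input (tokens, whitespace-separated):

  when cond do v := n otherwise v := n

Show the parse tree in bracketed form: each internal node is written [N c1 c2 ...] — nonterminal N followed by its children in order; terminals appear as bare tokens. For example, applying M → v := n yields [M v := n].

[S [M when cond do [M v := n] otherwise [M v := n]]]

S
M
when cond do M otherwise M
when cond do v := n otherwise M
when cond do v := n otherwise v := n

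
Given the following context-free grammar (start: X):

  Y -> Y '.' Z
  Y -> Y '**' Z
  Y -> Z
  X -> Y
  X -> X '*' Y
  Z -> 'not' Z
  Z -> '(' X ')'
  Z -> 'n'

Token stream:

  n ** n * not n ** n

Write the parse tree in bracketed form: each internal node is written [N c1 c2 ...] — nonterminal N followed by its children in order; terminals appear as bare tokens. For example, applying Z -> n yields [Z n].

X
X * Y
Y * Y
Y ** Z * Y
Z ** Z * Y
n ** Z * Y
n ** n * Y
n ** n * Y ** Z
n ** n * Z ** Z
n ** n * not Z ** Z
n ** n * not n ** Z
n ** n * not n ** n

[X [X [Y [Y [Z n]] ** [Z n]]] * [Y [Y [Z not [Z n]]] ** [Z n]]]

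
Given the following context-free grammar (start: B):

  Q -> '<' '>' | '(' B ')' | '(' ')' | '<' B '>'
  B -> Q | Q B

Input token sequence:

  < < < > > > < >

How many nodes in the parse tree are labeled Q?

[B [Q < [B [Q < [B [Q < >]] >]] >] [B [Q < >]]]

4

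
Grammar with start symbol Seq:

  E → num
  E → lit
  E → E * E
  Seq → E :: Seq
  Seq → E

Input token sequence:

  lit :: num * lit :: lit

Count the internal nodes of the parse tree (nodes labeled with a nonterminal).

[Seq [E lit] :: [Seq [E [E num] * [E lit]] :: [Seq [E lit]]]]

8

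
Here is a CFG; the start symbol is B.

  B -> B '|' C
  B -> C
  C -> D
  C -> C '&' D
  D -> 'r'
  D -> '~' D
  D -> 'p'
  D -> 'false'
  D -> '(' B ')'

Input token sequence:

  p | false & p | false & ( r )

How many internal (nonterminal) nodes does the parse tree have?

[B [B [B [C [D p]]] | [C [C [D false]] & [D p]]] | [C [C [D false]] & [D ( [B [C [D r]]] )]]]

16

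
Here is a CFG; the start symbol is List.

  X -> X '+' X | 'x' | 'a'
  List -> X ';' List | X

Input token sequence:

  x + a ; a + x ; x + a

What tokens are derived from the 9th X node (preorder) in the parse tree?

a

[List [X [X x] + [X a]] ; [List [X [X a] + [X x]] ; [List [X [X x] + [X a]]]]]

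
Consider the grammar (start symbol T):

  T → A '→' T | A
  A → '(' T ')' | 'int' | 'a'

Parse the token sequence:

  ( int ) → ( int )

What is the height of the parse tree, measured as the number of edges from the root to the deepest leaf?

[T [A ( [T [A int]] )] → [T [A ( [T [A int]] )]]]

5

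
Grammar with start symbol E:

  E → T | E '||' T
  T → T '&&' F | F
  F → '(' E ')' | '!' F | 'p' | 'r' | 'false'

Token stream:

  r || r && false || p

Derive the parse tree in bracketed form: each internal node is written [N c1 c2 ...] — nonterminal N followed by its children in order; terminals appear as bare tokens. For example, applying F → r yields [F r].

E
E || T
E || T || T
T || T || T
F || T || T
r || T || T
r || T && F || T
r || F && F || T
r || r && F || T
r || r && false || T
r || r && false || F
r || r && false || p

[E [E [E [T [F r]]] || [T [T [F r]] && [F false]]] || [T [F p]]]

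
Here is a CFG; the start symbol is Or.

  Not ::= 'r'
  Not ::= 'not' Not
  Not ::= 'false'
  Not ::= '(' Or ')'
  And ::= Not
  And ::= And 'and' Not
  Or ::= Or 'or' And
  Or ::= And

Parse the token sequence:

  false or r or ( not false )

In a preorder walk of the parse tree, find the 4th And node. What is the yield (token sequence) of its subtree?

not false

[Or [Or [Or [And [Not false]]] or [And [Not r]]] or [And [Not ( [Or [And [Not not [Not false]]]] )]]]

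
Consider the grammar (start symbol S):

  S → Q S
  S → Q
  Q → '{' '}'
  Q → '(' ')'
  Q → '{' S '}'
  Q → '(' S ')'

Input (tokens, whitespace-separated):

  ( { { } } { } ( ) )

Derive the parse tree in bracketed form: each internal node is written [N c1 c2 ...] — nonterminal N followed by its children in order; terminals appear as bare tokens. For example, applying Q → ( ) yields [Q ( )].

[S [Q ( [S [Q { [S [Q { }]] }] [S [Q { }] [S [Q ( )]]]] )]]

S
Q
( S )
( Q S )
( { S } S )
( { Q } S )
( { { } } S )
( { { } } Q S )
( { { } } { } S )
( { { } } { } Q )
( { { } } { } ( ) )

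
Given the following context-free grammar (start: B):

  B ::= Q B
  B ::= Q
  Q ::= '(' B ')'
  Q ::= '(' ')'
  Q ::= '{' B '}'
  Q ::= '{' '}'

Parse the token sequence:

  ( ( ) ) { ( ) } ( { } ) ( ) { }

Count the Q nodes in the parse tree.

8

[B [Q ( [B [Q ( )]] )] [B [Q { [B [Q ( )]] }] [B [Q ( [B [Q { }]] )] [B [Q ( )] [B [Q { }]]]]]]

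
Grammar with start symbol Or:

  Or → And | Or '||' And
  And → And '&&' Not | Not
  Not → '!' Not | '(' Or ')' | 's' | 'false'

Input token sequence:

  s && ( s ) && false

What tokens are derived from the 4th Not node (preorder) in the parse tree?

[Or [And [And [And [Not s]] && [Not ( [Or [And [Not s]]] )]] && [Not false]]]

false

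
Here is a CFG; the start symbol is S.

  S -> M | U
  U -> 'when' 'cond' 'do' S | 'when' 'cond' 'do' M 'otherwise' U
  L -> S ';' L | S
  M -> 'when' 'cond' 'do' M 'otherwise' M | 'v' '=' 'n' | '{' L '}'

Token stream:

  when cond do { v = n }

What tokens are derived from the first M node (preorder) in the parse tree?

{ v = n }

[S [U when cond do [S [M { [L [S [M v = n]]] }]]]]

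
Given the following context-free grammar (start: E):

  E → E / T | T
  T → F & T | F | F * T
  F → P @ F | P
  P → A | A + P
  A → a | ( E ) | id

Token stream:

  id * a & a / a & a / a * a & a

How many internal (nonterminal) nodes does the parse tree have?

[E [E [E [T [F [P [A id]]] * [T [F [P [A a]]] & [T [F [P [A a]]]]]]] / [T [F [P [A a]]] & [T [F [P [A a]]]]]] / [T [F [P [A a]]] * [T [F [P [A a]]] & [T [F [P [A a]]]]]]]

35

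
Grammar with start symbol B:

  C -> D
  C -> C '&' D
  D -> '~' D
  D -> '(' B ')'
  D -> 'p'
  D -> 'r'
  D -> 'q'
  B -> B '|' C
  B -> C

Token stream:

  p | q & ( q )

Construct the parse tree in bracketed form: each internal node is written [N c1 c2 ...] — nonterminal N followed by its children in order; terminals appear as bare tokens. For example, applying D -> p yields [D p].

[B [B [C [D p]]] | [C [C [D q]] & [D ( [B [C [D q]]] )]]]

B
B | C
C | C
D | C
p | C
p | C & D
p | D & D
p | q & D
p | q & ( B )
p | q & ( C )
p | q & ( D )
p | q & ( q )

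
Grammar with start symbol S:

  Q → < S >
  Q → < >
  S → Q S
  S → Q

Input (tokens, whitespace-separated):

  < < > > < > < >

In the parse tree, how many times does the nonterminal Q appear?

[S [Q < [S [Q < >]] >] [S [Q < >] [S [Q < >]]]]

4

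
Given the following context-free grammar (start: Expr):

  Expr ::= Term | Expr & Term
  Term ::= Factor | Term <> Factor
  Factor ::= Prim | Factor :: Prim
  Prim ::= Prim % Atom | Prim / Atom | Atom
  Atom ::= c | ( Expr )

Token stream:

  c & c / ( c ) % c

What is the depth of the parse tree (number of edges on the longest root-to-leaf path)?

11

[Expr [Expr [Term [Factor [Prim [Atom c]]]]] & [Term [Factor [Prim [Prim [Prim [Atom c]] / [Atom ( [Expr [Term [Factor [Prim [Atom c]]]]] )]] % [Atom c]]]]]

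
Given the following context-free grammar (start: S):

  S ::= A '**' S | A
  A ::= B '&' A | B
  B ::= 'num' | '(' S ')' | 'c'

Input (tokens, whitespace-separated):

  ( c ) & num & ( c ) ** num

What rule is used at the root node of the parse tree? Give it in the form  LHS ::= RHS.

[S [A [B ( [S [A [B c]]] )] & [A [B num] & [A [B ( [S [A [B c]]] )]]]] ** [S [A [B num]]]]

S ::= A '**' S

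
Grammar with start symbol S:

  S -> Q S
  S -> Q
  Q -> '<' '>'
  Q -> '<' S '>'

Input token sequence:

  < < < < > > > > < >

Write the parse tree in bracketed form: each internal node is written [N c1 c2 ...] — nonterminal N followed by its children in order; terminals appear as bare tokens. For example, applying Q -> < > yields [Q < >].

[S [Q < [S [Q < [S [Q < [S [Q < >]] >]] >]] >] [S [Q < >]]]

S
Q S
< S > S
< Q > S
< < S > > S
< < Q > > S
< < < S > > > S
< < < Q > > > S
< < < < > > > > S
< < < < > > > > Q
< < < < > > > > < >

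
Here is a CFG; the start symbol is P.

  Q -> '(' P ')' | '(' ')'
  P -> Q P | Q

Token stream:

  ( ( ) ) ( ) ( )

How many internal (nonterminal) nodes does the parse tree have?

[P [Q ( [P [Q ( )]] )] [P [Q ( )] [P [Q ( )]]]]

8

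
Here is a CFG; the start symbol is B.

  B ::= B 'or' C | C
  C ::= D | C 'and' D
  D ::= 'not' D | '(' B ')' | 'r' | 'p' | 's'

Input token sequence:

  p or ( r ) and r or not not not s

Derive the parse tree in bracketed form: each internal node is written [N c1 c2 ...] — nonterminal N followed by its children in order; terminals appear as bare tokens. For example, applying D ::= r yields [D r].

[B [B [B [C [D p]]] or [C [C [D ( [B [C [D r]]] )]] and [D r]]] or [C [D not [D not [D not [D s]]]]]]

B
B or C
B or C or C
C or C or C
D or C or C
p or C or C
p or C and D or C
p or D and D or C
p or ( B ) and D or C
p or ( C ) and D or C
p or ( D ) and D or C
p or ( r ) and D or C
p or ( r ) and r or C
p or ( r ) and r or D
p or ( r ) and r or not D
p or ( r ) and r or not not D
p or ( r ) and r or not not not D
p or ( r ) and r or not not not s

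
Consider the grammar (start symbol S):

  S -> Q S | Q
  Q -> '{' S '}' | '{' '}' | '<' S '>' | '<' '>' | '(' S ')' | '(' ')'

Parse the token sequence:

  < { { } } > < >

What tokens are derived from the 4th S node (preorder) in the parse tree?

< >

[S [Q < [S [Q { [S [Q { }]] }]] >] [S [Q < >]]]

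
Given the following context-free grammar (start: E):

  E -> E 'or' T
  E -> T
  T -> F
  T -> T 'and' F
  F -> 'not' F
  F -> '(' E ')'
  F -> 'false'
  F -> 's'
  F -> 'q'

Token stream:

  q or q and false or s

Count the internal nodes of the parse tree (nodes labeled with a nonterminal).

11

[E [E [E [T [F q]]] or [T [T [F q]] and [F false]]] or [T [F s]]]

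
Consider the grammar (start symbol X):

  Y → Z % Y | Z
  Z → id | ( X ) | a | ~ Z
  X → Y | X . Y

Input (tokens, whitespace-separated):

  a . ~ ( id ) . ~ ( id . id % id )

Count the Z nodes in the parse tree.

9

[X [X [X [Y [Z a]]] . [Y [Z ~ [Z ( [X [Y [Z id]]] )]]]] . [Y [Z ~ [Z ( [X [X [Y [Z id]]] . [Y [Z id] % [Y [Z id]]]] )]]]]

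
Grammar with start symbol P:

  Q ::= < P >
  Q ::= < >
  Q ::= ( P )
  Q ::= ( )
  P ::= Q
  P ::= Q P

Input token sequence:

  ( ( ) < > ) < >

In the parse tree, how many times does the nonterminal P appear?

4

[P [Q ( [P [Q ( )] [P [Q < >]]] )] [P [Q < >]]]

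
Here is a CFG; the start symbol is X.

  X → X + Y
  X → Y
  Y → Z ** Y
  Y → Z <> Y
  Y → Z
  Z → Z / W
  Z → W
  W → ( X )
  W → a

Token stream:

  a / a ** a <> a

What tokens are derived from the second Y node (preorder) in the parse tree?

a <> a

[X [Y [Z [Z [W a]] / [W a]] ** [Y [Z [W a]] <> [Y [Z [W a]]]]]]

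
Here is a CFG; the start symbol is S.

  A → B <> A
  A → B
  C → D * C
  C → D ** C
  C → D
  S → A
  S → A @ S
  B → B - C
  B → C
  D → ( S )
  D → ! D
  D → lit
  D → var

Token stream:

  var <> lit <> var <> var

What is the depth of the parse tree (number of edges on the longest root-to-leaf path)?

8

[S [A [B [C [D var]]] <> [A [B [C [D lit]]] <> [A [B [C [D var]]] <> [A [B [C [D var]]]]]]]]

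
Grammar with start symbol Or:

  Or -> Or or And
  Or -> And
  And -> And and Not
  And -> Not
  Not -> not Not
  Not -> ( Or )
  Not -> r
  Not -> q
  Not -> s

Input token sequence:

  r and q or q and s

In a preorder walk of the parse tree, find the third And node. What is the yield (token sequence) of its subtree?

[Or [Or [And [And [Not r]] and [Not q]]] or [And [And [Not q]] and [Not s]]]

q and s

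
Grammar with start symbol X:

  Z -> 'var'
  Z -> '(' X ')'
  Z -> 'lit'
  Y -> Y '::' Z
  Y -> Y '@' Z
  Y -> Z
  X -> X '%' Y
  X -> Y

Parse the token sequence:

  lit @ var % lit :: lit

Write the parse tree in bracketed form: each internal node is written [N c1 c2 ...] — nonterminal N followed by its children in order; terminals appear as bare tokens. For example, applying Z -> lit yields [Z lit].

X
X % Y
Y % Y
Y @ Z % Y
Z @ Z % Y
lit @ Z % Y
lit @ var % Y
lit @ var % Y :: Z
lit @ var % Z :: Z
lit @ var % lit :: Z
lit @ var % lit :: lit

[X [X [Y [Y [Z lit]] @ [Z var]]] % [Y [Y [Z lit]] :: [Z lit]]]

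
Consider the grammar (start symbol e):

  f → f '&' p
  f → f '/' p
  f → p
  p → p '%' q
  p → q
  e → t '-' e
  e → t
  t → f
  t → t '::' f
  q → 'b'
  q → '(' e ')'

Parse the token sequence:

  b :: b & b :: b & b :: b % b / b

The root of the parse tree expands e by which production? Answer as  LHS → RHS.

[e [t [t [t [t [f [p [q b]]]] :: [f [f [p [q b]]] & [p [q b]]]] :: [f [f [p [q b]]] & [p [q b]]]] :: [f [f [p [p [q b]] % [q b]]] / [p [q b]]]]]

e → t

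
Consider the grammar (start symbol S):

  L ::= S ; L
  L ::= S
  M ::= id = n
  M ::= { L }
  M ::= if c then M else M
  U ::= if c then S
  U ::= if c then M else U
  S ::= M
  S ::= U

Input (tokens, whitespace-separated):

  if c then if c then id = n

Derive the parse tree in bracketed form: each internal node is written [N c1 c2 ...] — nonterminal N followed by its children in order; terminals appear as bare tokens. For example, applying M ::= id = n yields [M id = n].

[S [U if c then [S [U if c then [S [M id = n]]]]]]

S
U
if c then S
if c then U
if c then if c then S
if c then if c then M
if c then if c then id = n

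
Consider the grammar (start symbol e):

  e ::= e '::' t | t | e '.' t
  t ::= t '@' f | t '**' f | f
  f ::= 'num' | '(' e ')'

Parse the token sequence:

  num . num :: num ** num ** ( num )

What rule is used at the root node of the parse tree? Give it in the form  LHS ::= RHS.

[e [e [e [t [f num]]] . [t [f num]]] :: [t [t [t [f num]] ** [f num]] ** [f ( [e [t [f num]]] )]]]

e ::= e '::' t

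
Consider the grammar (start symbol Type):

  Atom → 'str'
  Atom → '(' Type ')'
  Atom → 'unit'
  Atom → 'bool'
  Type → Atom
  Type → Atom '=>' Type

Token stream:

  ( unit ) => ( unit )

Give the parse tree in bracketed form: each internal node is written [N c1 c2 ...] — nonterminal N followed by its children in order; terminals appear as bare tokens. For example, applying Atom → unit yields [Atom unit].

Type
Atom => Type
( Type ) => Type
( Atom ) => Type
( unit ) => Type
( unit ) => Atom
( unit ) => ( Type )
( unit ) => ( Atom )
( unit ) => ( unit )

[Type [Atom ( [Type [Atom unit]] )] => [Type [Atom ( [Type [Atom unit]] )]]]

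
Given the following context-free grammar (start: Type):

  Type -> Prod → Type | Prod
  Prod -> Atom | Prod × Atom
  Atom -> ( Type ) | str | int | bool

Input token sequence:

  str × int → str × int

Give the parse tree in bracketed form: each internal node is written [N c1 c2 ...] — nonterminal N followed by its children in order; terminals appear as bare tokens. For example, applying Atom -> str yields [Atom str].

Type
Prod → Type
Prod × Atom → Type
Atom × Atom → Type
str × Atom → Type
str × int → Type
str × int → Prod
str × int → Prod × Atom
str × int → Atom × Atom
str × int → str × Atom
str × int → str × int

[Type [Prod [Prod [Atom str]] × [Atom int]] → [Type [Prod [Prod [Atom str]] × [Atom int]]]]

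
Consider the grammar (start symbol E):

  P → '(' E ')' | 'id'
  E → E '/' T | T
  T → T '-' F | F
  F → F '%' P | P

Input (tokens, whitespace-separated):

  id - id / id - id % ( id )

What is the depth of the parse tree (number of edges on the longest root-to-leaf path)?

[E [E [T [T [F [P id]]] - [F [P id]]]] / [T [T [F [P id]]] - [F [F [P id]] % [P ( [E [T [F [P id]]]] )]]]]

8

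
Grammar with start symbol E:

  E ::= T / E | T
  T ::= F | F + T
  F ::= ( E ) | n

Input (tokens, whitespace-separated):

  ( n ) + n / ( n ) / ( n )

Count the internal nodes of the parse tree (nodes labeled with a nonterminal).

[E [T [F ( [E [T [F n]]] )] + [T [F n]]] / [E [T [F ( [E [T [F n]]] )]] / [E [T [F ( [E [T [F n]]] )]]]]]

20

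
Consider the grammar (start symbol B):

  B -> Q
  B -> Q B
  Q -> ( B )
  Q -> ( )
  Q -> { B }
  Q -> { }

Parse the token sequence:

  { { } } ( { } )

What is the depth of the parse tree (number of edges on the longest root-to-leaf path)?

[B [Q { [B [Q { }]] }] [B [Q ( [B [Q { }]] )]]]

5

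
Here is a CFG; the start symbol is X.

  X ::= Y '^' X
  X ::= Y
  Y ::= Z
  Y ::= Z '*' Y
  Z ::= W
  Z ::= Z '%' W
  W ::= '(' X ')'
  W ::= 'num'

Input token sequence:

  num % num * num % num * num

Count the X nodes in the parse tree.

[X [Y [Z [Z [W num]] % [W num]] * [Y [Z [Z [W num]] % [W num]] * [Y [Z [W num]]]]]]

1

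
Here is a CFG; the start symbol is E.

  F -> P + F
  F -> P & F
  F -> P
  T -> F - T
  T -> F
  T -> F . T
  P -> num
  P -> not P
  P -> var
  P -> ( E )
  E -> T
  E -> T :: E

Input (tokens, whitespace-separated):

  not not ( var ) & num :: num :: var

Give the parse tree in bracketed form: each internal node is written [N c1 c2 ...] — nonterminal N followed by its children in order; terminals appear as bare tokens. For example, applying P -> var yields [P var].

[E [T [F [P not [P not [P ( [E [T [F [P var]]]] )]]] & [F [P num]]]] :: [E [T [F [P num]]] :: [E [T [F [P var]]]]]]

E
T :: E
F :: E
P & F :: E
not P & F :: E
not not P & F :: E
not not ( E ) & F :: E
not not ( T ) & F :: E
not not ( F ) & F :: E
not not ( P ) & F :: E
not not ( var ) & F :: E
not not ( var ) & P :: E
not not ( var ) & num :: E
not not ( var ) & num :: T :: E
not not ( var ) & num :: F :: E
not not ( var ) & num :: P :: E
not not ( var ) & num :: num :: E
not not ( var ) & num :: num :: T
not not ( var ) & num :: num :: F
not not ( var ) & num :: num :: P
not not ( var ) & num :: num :: var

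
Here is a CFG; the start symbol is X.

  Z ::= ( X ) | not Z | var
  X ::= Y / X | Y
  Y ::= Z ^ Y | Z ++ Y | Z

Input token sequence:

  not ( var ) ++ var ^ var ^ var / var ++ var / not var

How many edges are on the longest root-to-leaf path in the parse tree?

[X [Y [Z not [Z ( [X [Y [Z var]]] )]] ++ [Y [Z var] ^ [Y [Z var] ^ [Y [Z var]]]]] / [X [Y [Z var] ++ [Y [Z var]]] / [X [Y [Z not [Z var]]]]]]

7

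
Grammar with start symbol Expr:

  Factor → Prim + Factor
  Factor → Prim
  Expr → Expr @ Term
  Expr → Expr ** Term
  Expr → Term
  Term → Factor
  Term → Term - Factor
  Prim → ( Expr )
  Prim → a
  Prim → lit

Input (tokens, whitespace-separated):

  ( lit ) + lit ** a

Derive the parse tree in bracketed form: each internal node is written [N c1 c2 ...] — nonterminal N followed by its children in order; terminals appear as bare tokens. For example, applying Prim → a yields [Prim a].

[Expr [Expr [Term [Factor [Prim ( [Expr [Term [Factor [Prim lit]]]] )] + [Factor [Prim lit]]]]] ** [Term [Factor [Prim a]]]]

Expr
Expr ** Term
Term ** Term
Factor ** Term
Prim + Factor ** Term
( Expr ) + Factor ** Term
( Term ) + Factor ** Term
( Factor ) + Factor ** Term
( Prim ) + Factor ** Term
( lit ) + Factor ** Term
( lit ) + Prim ** Term
( lit ) + lit ** Term
( lit ) + lit ** Factor
( lit ) + lit ** Prim
( lit ) + lit ** a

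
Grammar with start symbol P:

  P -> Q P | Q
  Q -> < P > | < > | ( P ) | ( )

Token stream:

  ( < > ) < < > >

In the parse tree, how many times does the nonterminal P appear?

4

[P [Q ( [P [Q < >]] )] [P [Q < [P [Q < >]] >]]]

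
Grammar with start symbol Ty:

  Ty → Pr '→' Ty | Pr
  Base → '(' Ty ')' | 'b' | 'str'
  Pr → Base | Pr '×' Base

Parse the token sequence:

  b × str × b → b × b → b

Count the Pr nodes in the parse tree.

[Ty [Pr [Pr [Pr [Base b]] × [Base str]] × [Base b]] → [Ty [Pr [Pr [Base b]] × [Base b]] → [Ty [Pr [Base b]]]]]

6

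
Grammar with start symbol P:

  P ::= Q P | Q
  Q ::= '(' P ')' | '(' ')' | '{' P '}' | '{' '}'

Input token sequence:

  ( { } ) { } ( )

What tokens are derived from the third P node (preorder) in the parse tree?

[P [Q ( [P [Q { }]] )] [P [Q { }] [P [Q ( )]]]]

{ } ( )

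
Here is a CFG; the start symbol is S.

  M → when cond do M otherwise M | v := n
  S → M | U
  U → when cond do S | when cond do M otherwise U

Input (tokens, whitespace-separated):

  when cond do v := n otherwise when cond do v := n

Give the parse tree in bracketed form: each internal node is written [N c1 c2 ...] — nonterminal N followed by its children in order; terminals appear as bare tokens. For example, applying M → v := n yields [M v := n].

S
U
when cond do M otherwise U
when cond do v := n otherwise U
when cond do v := n otherwise when cond do S
when cond do v := n otherwise when cond do M
when cond do v := n otherwise when cond do v := n

[S [U when cond do [M v := n] otherwise [U when cond do [S [M v := n]]]]]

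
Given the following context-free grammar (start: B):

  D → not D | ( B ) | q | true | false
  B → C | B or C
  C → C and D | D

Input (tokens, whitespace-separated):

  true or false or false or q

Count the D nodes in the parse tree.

[B [B [B [B [C [D true]]] or [C [D false]]] or [C [D false]]] or [C [D q]]]

4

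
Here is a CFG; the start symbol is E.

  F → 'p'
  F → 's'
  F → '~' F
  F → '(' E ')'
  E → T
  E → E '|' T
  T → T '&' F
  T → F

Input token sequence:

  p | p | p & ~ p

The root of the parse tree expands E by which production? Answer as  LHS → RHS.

E → E '|' T

[E [E [E [T [F p]]] | [T [F p]]] | [T [T [F p]] & [F ~ [F p]]]]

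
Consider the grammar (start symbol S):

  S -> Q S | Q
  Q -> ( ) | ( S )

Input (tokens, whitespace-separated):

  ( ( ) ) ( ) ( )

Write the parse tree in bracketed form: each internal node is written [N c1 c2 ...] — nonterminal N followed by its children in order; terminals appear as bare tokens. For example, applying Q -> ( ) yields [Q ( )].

[S [Q ( [S [Q ( )]] )] [S [Q ( )] [S [Q ( )]]]]

S
Q S
( S ) S
( Q ) S
( ( ) ) S
( ( ) ) Q S
( ( ) ) ( ) S
( ( ) ) ( ) Q
( ( ) ) ( ) ( )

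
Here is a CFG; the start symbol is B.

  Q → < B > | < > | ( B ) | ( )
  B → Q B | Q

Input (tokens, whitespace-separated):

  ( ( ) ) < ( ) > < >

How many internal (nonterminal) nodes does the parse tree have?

10

[B [Q ( [B [Q ( )]] )] [B [Q < [B [Q ( )]] >] [B [Q < >]]]]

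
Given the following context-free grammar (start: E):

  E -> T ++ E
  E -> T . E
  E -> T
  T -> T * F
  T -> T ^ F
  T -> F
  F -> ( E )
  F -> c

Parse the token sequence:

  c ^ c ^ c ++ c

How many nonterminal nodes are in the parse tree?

10

[E [T [T [T [F c]] ^ [F c]] ^ [F c]] ++ [E [T [F c]]]]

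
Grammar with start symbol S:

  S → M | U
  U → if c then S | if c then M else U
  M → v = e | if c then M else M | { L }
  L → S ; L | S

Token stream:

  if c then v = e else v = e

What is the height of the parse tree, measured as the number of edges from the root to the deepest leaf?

[S [M if c then [M v = e] else [M v = e]]]

3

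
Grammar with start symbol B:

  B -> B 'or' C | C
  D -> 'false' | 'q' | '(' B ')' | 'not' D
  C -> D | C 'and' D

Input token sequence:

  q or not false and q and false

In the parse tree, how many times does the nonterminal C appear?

[B [B [C [D q]]] or [C [C [C [D not [D false]]] and [D q]] and [D false]]]

4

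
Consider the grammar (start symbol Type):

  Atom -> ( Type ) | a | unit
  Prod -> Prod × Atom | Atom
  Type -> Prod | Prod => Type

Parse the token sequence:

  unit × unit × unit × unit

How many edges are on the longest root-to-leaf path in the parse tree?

[Type [Prod [Prod [Prod [Prod [Atom unit]] × [Atom unit]] × [Atom unit]] × [Atom unit]]]

6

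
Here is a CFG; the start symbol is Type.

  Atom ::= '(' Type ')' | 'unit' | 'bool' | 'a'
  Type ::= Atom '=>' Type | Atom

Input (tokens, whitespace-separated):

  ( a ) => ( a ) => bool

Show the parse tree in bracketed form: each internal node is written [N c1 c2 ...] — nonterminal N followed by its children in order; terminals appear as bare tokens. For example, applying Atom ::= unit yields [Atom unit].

[Type [Atom ( [Type [Atom a]] )] => [Type [Atom ( [Type [Atom a]] )] => [Type [Atom bool]]]]

Type
Atom => Type
( Type ) => Type
( Atom ) => Type
( a ) => Type
( a ) => Atom => Type
( a ) => ( Type ) => Type
( a ) => ( Atom ) => Type
( a ) => ( a ) => Type
( a ) => ( a ) => Atom
( a ) => ( a ) => bool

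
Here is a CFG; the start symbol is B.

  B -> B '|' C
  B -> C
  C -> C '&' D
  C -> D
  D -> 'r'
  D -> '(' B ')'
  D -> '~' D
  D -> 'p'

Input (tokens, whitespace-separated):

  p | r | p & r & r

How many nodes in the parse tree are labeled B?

[B [B [B [C [D p]]] | [C [D r]]] | [C [C [C [D p]] & [D r]] & [D r]]]

3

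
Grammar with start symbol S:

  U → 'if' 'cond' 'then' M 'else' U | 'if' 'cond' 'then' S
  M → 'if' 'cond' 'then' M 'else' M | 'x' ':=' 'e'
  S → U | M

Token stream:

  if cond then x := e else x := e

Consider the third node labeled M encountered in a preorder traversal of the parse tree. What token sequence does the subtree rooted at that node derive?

x := e

[S [M if cond then [M x := e] else [M x := e]]]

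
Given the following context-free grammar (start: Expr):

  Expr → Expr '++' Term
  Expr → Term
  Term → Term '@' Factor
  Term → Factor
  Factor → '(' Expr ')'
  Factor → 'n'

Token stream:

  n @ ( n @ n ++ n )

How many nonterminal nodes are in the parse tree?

[Expr [Term [Term [Factor n]] @ [Factor ( [Expr [Expr [Term [Term [Factor n]] @ [Factor n]]] ++ [Term [Factor n]]] )]]]

13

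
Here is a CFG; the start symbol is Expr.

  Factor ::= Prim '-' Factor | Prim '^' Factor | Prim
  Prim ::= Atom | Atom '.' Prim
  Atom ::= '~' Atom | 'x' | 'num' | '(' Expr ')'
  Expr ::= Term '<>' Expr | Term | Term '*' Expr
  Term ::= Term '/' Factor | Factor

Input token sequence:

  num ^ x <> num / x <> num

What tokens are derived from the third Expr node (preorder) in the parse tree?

num

[Expr [Term [Factor [Prim [Atom num]] ^ [Factor [Prim [Atom x]]]]] <> [Expr [Term [Term [Factor [Prim [Atom num]]]] / [Factor [Prim [Atom x]]]] <> [Expr [Term [Factor [Prim [Atom num]]]]]]]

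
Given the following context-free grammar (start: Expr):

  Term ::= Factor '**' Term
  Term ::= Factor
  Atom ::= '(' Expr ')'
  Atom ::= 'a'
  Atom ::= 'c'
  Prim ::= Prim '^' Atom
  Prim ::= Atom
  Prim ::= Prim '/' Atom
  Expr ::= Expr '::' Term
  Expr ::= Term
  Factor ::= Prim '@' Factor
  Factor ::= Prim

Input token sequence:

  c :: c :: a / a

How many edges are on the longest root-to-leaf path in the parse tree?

[Expr [Expr [Expr [Term [Factor [Prim [Atom c]]]]] :: [Term [Factor [Prim [Atom c]]]]] :: [Term [Factor [Prim [Prim [Atom a]] / [Atom a]]]]]

7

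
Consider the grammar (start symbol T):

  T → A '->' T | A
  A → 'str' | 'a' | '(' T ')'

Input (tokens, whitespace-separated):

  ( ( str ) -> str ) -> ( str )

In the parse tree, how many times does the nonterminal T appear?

[T [A ( [T [A ( [T [A str]] )] -> [T [A str]]] )] -> [T [A ( [T [A str]] )]]]

6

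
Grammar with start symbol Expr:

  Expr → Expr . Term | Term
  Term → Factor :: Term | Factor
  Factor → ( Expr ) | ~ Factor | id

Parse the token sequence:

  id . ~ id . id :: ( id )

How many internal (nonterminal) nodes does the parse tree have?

[Expr [Expr [Expr [Term [Factor id]]] . [Term [Factor ~ [Factor id]]]] . [Term [Factor id] :: [Term [Factor ( [Expr [Term [Factor id]]] )]]]]

15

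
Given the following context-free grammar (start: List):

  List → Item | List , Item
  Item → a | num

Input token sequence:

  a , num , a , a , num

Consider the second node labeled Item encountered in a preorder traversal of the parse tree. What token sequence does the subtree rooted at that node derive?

num

[List [List [List [List [List [Item a]] , [Item num]] , [Item a]] , [Item a]] , [Item num]]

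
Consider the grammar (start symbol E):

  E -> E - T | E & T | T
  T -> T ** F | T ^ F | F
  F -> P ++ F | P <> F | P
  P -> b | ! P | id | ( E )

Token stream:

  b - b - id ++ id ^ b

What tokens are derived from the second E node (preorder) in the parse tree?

[E [E [E [T [F [P b]]]] - [T [F [P b]]]] - [T [T [F [P id] ++ [F [P id]]]] ^ [F [P b]]]]

b - b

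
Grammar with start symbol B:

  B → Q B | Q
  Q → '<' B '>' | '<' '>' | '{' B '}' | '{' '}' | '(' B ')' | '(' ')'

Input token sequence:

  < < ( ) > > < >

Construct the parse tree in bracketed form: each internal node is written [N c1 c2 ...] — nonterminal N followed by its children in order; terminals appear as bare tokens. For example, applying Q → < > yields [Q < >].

[B [Q < [B [Q < [B [Q ( )]] >]] >] [B [Q < >]]]

B
Q B
< B > B
< Q > B
< < B > > B
< < Q > > B
< < ( ) > > B
< < ( ) > > Q
< < ( ) > > < >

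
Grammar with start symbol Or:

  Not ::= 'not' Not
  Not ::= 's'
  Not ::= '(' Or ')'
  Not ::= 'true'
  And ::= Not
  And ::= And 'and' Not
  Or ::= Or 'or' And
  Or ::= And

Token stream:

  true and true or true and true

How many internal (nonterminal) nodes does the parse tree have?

10

[Or [Or [And [And [Not true]] and [Not true]]] or [And [And [Not true]] and [Not true]]]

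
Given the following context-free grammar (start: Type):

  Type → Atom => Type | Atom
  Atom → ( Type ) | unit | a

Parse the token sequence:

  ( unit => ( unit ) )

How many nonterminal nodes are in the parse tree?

[Type [Atom ( [Type [Atom unit] => [Type [Atom ( [Type [Atom unit]] )]]] )]]

8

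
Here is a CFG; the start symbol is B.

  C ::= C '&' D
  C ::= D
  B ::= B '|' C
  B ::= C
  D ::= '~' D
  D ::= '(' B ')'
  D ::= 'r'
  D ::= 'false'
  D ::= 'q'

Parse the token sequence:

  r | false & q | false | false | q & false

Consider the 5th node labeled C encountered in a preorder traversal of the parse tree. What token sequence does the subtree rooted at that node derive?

[B [B [B [B [B [C [D r]]] | [C [C [D false]] & [D q]]] | [C [D false]]] | [C [D false]]] | [C [C [D q]] & [D false]]]

false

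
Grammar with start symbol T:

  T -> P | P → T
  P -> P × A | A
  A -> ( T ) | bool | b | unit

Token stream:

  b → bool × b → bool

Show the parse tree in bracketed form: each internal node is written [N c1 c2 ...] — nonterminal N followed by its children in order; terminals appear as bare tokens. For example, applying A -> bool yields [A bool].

[T [P [A b]] → [T [P [P [A bool]] × [A b]] → [T [P [A bool]]]]]

T
P → T
A → T
b → T
b → P → T
b → P × A → T
b → A × A → T
b → bool × A → T
b → bool × b → T
b → bool × b → P
b → bool × b → A
b → bool × b → bool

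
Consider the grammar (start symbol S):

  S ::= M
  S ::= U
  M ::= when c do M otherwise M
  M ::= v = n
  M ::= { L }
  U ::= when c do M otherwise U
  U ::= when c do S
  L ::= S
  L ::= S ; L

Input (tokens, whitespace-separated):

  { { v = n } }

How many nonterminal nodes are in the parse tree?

8

[S [M { [L [S [M { [L [S [M v = n]]] }]]] }]]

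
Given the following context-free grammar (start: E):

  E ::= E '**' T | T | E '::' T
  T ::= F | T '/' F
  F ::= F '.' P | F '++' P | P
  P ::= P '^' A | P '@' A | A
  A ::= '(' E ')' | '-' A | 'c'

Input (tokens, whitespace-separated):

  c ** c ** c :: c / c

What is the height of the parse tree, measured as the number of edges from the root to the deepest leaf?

[E [E [E [E [T [F [P [A c]]]]] ** [T [F [P [A c]]]]] ** [T [F [P [A c]]]]] :: [T [T [F [P [A c]]]] / [F [P [A c]]]]]

8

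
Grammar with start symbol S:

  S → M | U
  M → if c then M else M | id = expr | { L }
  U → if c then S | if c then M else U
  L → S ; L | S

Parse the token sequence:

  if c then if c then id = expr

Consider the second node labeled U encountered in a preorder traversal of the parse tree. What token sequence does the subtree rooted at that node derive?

[S [U if c then [S [U if c then [S [M id = expr]]]]]]

if c then id = expr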